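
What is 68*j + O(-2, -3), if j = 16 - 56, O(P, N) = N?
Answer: -2723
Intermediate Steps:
j = -40
68*j + O(-2, -3) = 68*(-40) - 3 = -2720 - 3 = -2723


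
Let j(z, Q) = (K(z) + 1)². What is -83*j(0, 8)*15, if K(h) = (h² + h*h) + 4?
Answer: -31125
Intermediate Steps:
K(h) = 4 + 2*h² (K(h) = (h² + h²) + 4 = 2*h² + 4 = 4 + 2*h²)
j(z, Q) = (5 + 2*z²)² (j(z, Q) = ((4 + 2*z²) + 1)² = (5 + 2*z²)²)
-83*j(0, 8)*15 = -83*(5 + 2*0²)²*15 = -83*(5 + 2*0)²*15 = -83*(5 + 0)²*15 = -83*5²*15 = -83*25*15 = -2075*15 = -31125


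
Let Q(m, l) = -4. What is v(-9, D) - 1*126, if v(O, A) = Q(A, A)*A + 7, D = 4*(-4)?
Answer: -55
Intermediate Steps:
D = -16
v(O, A) = 7 - 4*A (v(O, A) = -4*A + 7 = 7 - 4*A)
v(-9, D) - 1*126 = (7 - 4*(-16)) - 1*126 = (7 + 64) - 126 = 71 - 126 = -55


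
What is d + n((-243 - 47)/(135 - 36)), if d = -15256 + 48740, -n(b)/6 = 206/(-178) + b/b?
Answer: 2980160/89 ≈ 33485.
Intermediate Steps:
n(b) = 84/89 (n(b) = -6*(206/(-178) + b/b) = -6*(206*(-1/178) + 1) = -6*(-103/89 + 1) = -6*(-14/89) = 84/89)
d = 33484
d + n((-243 - 47)/(135 - 36)) = 33484 + 84/89 = 2980160/89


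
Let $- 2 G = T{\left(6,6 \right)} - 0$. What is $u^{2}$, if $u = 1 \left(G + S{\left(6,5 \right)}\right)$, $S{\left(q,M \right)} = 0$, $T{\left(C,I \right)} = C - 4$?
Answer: $1$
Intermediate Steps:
$T{\left(C,I \right)} = -4 + C$
$G = -1$ ($G = - \frac{\left(-4 + 6\right) - 0}{2} = - \frac{2 + 0}{2} = \left(- \frac{1}{2}\right) 2 = -1$)
$u = -1$ ($u = 1 \left(-1 + 0\right) = 1 \left(-1\right) = -1$)
$u^{2} = \left(-1\right)^{2} = 1$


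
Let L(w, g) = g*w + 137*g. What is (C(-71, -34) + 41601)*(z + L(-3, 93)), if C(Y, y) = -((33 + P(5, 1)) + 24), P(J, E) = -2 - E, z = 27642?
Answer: 1666200888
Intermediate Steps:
L(w, g) = 137*g + g*w
C(Y, y) = -54 (C(Y, y) = -((33 + (-2 - 1*1)) + 24) = -((33 + (-2 - 1)) + 24) = -((33 - 3) + 24) = -(30 + 24) = -1*54 = -54)
(C(-71, -34) + 41601)*(z + L(-3, 93)) = (-54 + 41601)*(27642 + 93*(137 - 3)) = 41547*(27642 + 93*134) = 41547*(27642 + 12462) = 41547*40104 = 1666200888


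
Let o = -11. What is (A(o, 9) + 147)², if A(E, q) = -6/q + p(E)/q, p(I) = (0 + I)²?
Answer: 2067844/81 ≈ 25529.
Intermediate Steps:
p(I) = I²
A(E, q) = -6/q + E²/q
(A(o, 9) + 147)² = ((-6 + (-11)²)/9 + 147)² = ((-6 + 121)/9 + 147)² = ((⅑)*115 + 147)² = (115/9 + 147)² = (1438/9)² = 2067844/81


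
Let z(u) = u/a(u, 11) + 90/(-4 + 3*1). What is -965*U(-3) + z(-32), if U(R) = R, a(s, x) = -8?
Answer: 2809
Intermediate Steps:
z(u) = -90 - u/8 (z(u) = u/(-8) + 90/(-4 + 3*1) = u*(-1/8) + 90/(-4 + 3) = -u/8 + 90/(-1) = -u/8 + 90*(-1) = -u/8 - 90 = -90 - u/8)
-965*U(-3) + z(-32) = -965*(-3) + (-90 - 1/8*(-32)) = 2895 + (-90 + 4) = 2895 - 86 = 2809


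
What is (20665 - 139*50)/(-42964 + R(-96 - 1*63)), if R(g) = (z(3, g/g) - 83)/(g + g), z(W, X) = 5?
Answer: -726895/2277079 ≈ -0.31922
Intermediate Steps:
R(g) = -39/g (R(g) = (5 - 83)/(g + g) = -78*1/(2*g) = -39/g)
(20665 - 139*50)/(-42964 + R(-96 - 1*63)) = (20665 - 139*50)/(-42964 - 39/(-96 - 1*63)) = (20665 - 6950)/(-42964 - 39/(-96 - 63)) = 13715/(-42964 - 39/(-159)) = 13715/(-42964 - 39*(-1/159)) = 13715/(-42964 + 13/53) = 13715/(-2277079/53) = 13715*(-53/2277079) = -726895/2277079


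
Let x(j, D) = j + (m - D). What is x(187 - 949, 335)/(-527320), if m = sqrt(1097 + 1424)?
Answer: 1097/527320 - sqrt(2521)/527320 ≈ 0.0019851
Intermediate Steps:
m = sqrt(2521) ≈ 50.210
x(j, D) = j + sqrt(2521) - D (x(j, D) = j + (sqrt(2521) - D) = j + sqrt(2521) - D)
x(187 - 949, 335)/(-527320) = ((187 - 949) + sqrt(2521) - 1*335)/(-527320) = (-762 + sqrt(2521) - 335)*(-1/527320) = (-1097 + sqrt(2521))*(-1/527320) = 1097/527320 - sqrt(2521)/527320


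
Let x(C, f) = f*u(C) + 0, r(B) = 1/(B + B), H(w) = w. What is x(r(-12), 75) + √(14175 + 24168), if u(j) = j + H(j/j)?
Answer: 575/8 + √38343 ≈ 267.69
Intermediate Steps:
u(j) = 1 + j (u(j) = j + j/j = j + 1 = 1 + j)
r(B) = 1/(2*B)
x(C, f) = f*(1 + C) (x(C, f) = f*(1 + C) + 0 = f*(1 + C))
x(r(-12), 75) + √(14175 + 24168) = 75*(1 + (½)/(-12)) + √(14175 + 24168) = 75*(1 + (½)*(-1/12)) + √38343 = 75*(1 - 1/24) + √38343 = 75*(23/24) + √38343 = 575/8 + √38343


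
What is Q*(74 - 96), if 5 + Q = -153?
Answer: 3476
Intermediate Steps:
Q = -158 (Q = -5 - 153 = -158)
Q*(74 - 96) = -158*(74 - 96) = -158*(-22) = 3476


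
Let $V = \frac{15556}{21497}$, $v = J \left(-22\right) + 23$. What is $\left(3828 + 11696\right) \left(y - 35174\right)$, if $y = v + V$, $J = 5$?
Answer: $- \frac{11767039259364}{21497} \approx -5.4738 \cdot 10^{8}$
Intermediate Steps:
$v = -87$ ($v = 5 \left(-22\right) + 23 = -110 + 23 = -87$)
$V = \frac{15556}{21497}$ ($V = 15556 \cdot \frac{1}{21497} = \frac{15556}{21497} \approx 0.72364$)
$y = - \frac{1854683}{21497}$ ($y = -87 + \frac{15556}{21497} = - \frac{1854683}{21497} \approx -86.276$)
$\left(3828 + 11696\right) \left(y - 35174\right) = \left(3828 + 11696\right) \left(- \frac{1854683}{21497} - 35174\right) = 15524 \left(- \frac{757990161}{21497}\right) = - \frac{11767039259364}{21497}$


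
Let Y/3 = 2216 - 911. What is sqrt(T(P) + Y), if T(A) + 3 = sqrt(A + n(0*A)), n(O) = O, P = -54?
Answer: sqrt(3912 + 3*I*sqrt(6)) ≈ 62.546 + 0.0587*I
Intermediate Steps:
Y = 3915 (Y = 3*(2216 - 911) = 3*1305 = 3915)
T(A) = -3 + sqrt(A) (T(A) = -3 + sqrt(A + 0*A) = -3 + sqrt(A + 0) = -3 + sqrt(A))
sqrt(T(P) + Y) = sqrt((-3 + sqrt(-54)) + 3915) = sqrt((-3 + 3*I*sqrt(6)) + 3915) = sqrt(3912 + 3*I*sqrt(6))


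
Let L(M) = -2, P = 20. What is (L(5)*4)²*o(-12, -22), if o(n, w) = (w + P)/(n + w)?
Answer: 64/17 ≈ 3.7647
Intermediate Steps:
o(n, w) = (20 + w)/(n + w) (o(n, w) = (w + 20)/(n + w) = (20 + w)/(n + w))
(L(5)*4)²*o(-12, -22) = (-2*4)²*((20 - 22)/(-12 - 22)) = (-8)²*(-2/(-34)) = 64*(-1/34*(-2)) = 64*(1/17) = 64/17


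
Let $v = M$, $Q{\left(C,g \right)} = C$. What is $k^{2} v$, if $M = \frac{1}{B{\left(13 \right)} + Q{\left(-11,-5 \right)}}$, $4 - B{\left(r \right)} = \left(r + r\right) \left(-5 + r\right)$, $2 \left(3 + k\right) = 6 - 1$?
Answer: $- \frac{1}{860} \approx -0.0011628$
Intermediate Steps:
$k = - \frac{1}{2}$ ($k = -3 + \frac{6 - 1}{2} = -3 + \frac{1}{2} \cdot 5 = -3 + \frac{5}{2} = - \frac{1}{2} \approx -0.5$)
$B{\left(r \right)} = 4 - 2 r \left(-5 + r\right)$ ($B{\left(r \right)} = 4 - \left(r + r\right) \left(-5 + r\right) = 4 - 2 r \left(-5 + r\right)$)
$M = - \frac{1}{215}$ ($M = \frac{1}{\left(4 - 2 \cdot 13^{2} + 10 \cdot 13\right) - 11} = \frac{1}{\left(4 - 338 + 130\right) - 11} = \frac{1}{-204 - 11} = \frac{1}{-215} = - \frac{1}{215} \approx -0.0046512$)
$v = - \frac{1}{215} \approx -0.0046512$
$k^{2} v = \left(- \frac{1}{2}\right)^{2} \left(- \frac{1}{215}\right) = \frac{1}{4} \left(- \frac{1}{215}\right) = - \frac{1}{860}$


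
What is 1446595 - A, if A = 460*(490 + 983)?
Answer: 769015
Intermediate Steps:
A = 677580 (A = 460*1473 = 677580)
1446595 - A = 1446595 - 1*677580 = 1446595 - 677580 = 769015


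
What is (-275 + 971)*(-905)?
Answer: -629880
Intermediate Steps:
(-275 + 971)*(-905) = 696*(-905) = -629880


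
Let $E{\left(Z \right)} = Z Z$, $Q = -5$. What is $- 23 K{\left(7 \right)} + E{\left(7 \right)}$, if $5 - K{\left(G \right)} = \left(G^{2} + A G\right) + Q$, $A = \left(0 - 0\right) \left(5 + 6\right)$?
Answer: $946$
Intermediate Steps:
$A = 0$ ($A = \left(0 + 0\right) 11 = 0 \cdot 11 = 0$)
$E{\left(Z \right)} = Z^{2}$
$K{\left(G \right)} = 10 - G^{2}$ ($K{\left(G \right)} = 5 - \left(\left(G^{2} + 0 G\right) - 5\right) = 5 - \left(\left(G^{2} + 0\right) - 5\right) = 5 - \left(G^{2} - 5\right) = 5 - \left(-5 + G^{2}\right) = 10 - G^{2}$)
$- 23 K{\left(7 \right)} + E{\left(7 \right)} = - 23 \left(10 - 7^{2}\right) + 7^{2} = - 23 \left(10 - 49\right) + 49 = \left(-23\right) \left(-39\right) + 49 = 897 + 49 = 946$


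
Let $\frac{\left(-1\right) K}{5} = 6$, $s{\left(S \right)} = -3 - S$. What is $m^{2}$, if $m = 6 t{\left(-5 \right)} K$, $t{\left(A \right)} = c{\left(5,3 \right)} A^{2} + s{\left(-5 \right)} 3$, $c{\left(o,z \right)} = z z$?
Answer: $1728896400$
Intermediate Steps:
$c{\left(o,z \right)} = z^{2}$
$K = -30$ ($K = \left(-5\right) 6 = -30$)
$t{\left(A \right)} = 6 + 9 A^{2}$ ($t{\left(A \right)} = 3^{2} A^{2} + \left(-3 - -5\right) 3 = 9 A^{2} + \left(-3 + 5\right) 3 = 9 A^{2} + 2 \cdot 3 = 9 A^{2} + 6 = 6 + 9 A^{2}$)
$m = -41580$ ($m = 6 \left(6 + 9 \left(-5\right)^{2}\right) \left(-30\right) = 6 \left(6 + 9 \cdot 25\right) \left(-30\right) = 6 \left(6 + 225\right) \left(-30\right) = 6 \cdot 231 \left(-30\right) = 1386 \left(-30\right) = -41580$)
$m^{2} = \left(-41580\right)^{2} = 1728896400$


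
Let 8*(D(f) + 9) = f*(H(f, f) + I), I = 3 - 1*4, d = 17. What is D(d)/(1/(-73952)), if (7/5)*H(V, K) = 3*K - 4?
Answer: -31170768/7 ≈ -4.4530e+6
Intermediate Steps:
I = -1 (I = 3 - 4 = -1)
H(V, K) = -20/7 + 15*K/7 (H(V, K) = 5*(3*K - 4)/7 = 5*(-4 + 3*K)/7 = -20/7 + 15*K/7)
D(f) = -9 + f*(-27/7 + 15*f/7)/8 (D(f) = -9 + (f*((-20/7 + 15*f/7) - 1))/8 = -9 + (f*(-27/7 + 15*f/7))/8 = -9 + f*(-27/7 + 15*f/7)/8)
D(d)/(1/(-73952)) = (-9 - 27/56*17 + (15/56)*17²)/(1/(-73952)) = (-9 - 459/56 + (15/56)*289)/(-1/73952) = (-9 - 459/56 + 4335/56)*(-73952) = (843/14)*(-73952) = -31170768/7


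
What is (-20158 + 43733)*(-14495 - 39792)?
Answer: -1279816025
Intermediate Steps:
(-20158 + 43733)*(-14495 - 39792) = 23575*(-54287) = -1279816025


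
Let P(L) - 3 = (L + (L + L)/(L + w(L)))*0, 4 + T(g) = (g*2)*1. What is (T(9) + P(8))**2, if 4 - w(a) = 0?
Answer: 289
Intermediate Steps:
w(a) = 4 (w(a) = 4 - 1*0 = 4 + 0 = 4)
T(g) = -4 + 2*g (T(g) = -4 + (g*2)*1 = -4 + (2*g)*1 = -4 + 2*g)
P(L) = 3 (P(L) = 3 + (L + (L + L)/(L + 4))*0 = 3 + (L + (2*L)/(4 + L))*0 = 3 + (L + 2*L/(4 + L))*0 = 3 + 0 = 3)
(T(9) + P(8))**2 = ((-4 + 2*9) + 3)**2 = ((-4 + 18) + 3)**2 = (14 + 3)**2 = 17**2 = 289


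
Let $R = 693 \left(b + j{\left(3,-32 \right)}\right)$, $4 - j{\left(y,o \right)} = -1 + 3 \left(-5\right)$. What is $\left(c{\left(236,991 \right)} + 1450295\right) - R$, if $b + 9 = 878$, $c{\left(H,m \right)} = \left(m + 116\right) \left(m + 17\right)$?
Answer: $1950074$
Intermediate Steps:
$c{\left(H,m \right)} = \left(17 + m\right) \left(116 + m\right)$ ($c{\left(H,m \right)} = \left(116 + m\right) \left(17 + m\right) = \left(17 + m\right) \left(116 + m\right)$)
$b = 869$ ($b = -9 + 878 = 869$)
$j{\left(y,o \right)} = 20$ ($j{\left(y,o \right)} = 4 - \left(-1 + 3 \left(-5\right)\right) = 4 - \left(-1 - 15\right) = 4 - -16 = 4 + 16 = 20$)
$R = 616077$ ($R = 693 \left(869 + 20\right) = 693 \cdot 889 = 616077$)
$\left(c{\left(236,991 \right)} + 1450295\right) - R = \left(\left(1972 + 991^{2} + 133 \cdot 991\right) + 1450295\right) - 616077 = \left(\left(1972 + 982081 + 131803\right) + 1450295\right) - 616077 = \left(1115856 + 1450295\right) - 616077 = 2566151 - 616077 = 1950074$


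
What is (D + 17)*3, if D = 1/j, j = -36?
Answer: 611/12 ≈ 50.917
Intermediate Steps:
D = -1/36 (D = 1/(-36) = -1/36 ≈ -0.027778)
(D + 17)*3 = (-1/36 + 17)*3 = (611/36)*3 = 611/12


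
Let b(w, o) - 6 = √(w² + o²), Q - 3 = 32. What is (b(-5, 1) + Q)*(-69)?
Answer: -2829 - 69*√26 ≈ -3180.8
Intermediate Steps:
Q = 35 (Q = 3 + 32 = 35)
b(w, o) = 6 + √(o² + w²) (b(w, o) = 6 + √(w² + o²) = 6 + √(o² + w²))
(b(-5, 1) + Q)*(-69) = ((6 + √(1² + (-5)²)) + 35)*(-69) = ((6 + √(1 + 25)) + 35)*(-69) = ((6 + √26) + 35)*(-69) = (41 + √26)*(-69) = -2829 - 69*√26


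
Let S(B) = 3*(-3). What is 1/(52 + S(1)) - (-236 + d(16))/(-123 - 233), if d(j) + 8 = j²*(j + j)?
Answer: 85530/3827 ≈ 22.349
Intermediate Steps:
S(B) = -9
d(j) = -8 + 2*j³ (d(j) = -8 + j²*(j + j) = -8 + j²*(2*j) = -8 + 2*j³)
1/(52 + S(1)) - (-236 + d(16))/(-123 - 233) = 1/(52 - 9) - (-236 + (-8 + 2*16³))/(-123 - 233) = 1/43 - (-236 + (-8 + 2*4096))/(-356) = 1/43 - (-236 + (-8 + 8192))*(-1)/356 = 1/43 - (-236 + 8184)*(-1)/356 = 1/43 - 7948*(-1)/356 = 1/43 - 1*(-1987/89) = 1/43 + 1987/89 = 85530/3827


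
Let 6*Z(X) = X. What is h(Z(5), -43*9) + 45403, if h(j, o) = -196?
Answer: 45207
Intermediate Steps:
Z(X) = X/6
h(Z(5), -43*9) + 45403 = -196 + 45403 = 45207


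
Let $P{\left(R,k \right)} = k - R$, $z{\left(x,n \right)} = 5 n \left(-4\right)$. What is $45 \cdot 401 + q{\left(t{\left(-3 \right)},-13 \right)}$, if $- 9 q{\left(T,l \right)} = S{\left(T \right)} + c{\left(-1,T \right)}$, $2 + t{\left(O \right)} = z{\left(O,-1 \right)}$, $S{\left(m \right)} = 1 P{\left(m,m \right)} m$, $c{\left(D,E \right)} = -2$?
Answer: $\frac{162407}{9} \approx 18045.0$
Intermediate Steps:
$z{\left(x,n \right)} = - 20 n$
$S{\left(m \right)} = 0$ ($S{\left(m \right)} = 1 \left(m - m\right) m = 1 \cdot 0 m = 0 m = 0$)
$t{\left(O \right)} = 18$ ($t{\left(O \right)} = -2 - -20 = -2 + 20 = 18$)
$q{\left(T,l \right)} = \frac{2}{9}$ ($q{\left(T,l \right)} = - \frac{0 - 2}{9} = \left(- \frac{1}{9}\right) \left(-2\right) = \frac{2}{9}$)
$45 \cdot 401 + q{\left(t{\left(-3 \right)},-13 \right)} = 45 \cdot 401 + \frac{2}{9} = 18045 + \frac{2}{9} = \frac{162407}{9}$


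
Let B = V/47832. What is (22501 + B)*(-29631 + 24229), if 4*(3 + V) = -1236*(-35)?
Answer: -242252384787/1993 ≈ -1.2155e+8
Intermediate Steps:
V = 10812 (V = -3 + (-1236*(-35))/4 = -3 + (¼)*43260 = -3 + 10815 = 10812)
B = 901/3986 (B = 10812/47832 = 10812*(1/47832) = 901/3986 ≈ 0.22604)
(22501 + B)*(-29631 + 24229) = (22501 + 901/3986)*(-29631 + 24229) = (89689887/3986)*(-5402) = -242252384787/1993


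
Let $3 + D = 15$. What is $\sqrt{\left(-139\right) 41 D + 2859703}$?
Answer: $\sqrt{2791315} \approx 1670.7$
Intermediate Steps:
$D = 12$ ($D = -3 + 15 = 12$)
$\sqrt{\left(-139\right) 41 D + 2859703} = \sqrt{\left(-139\right) 41 \cdot 12 + 2859703} = \sqrt{\left(-5699\right) 12 + 2859703} = \sqrt{-68388 + 2859703} = \sqrt{2791315}$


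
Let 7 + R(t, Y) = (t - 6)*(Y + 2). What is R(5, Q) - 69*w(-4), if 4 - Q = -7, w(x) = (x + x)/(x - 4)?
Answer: -89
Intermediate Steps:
w(x) = 2*x/(-4 + x) (w(x) = (2*x)/(-4 + x) = 2*x/(-4 + x))
Q = 11 (Q = 4 - 1*(-7) = 4 + 7 = 11)
R(t, Y) = -7 + (-6 + t)*(2 + Y) (R(t, Y) = -7 + (t - 6)*(Y + 2) = -7 + (-6 + t)*(2 + Y))
R(5, Q) - 69*w(-4) = (-19 - 6*11 + 2*5 + 11*5) - 138*(-4)/(-4 - 4) = (-19 - 66 + 10 + 55) - 138*(-4)/(-8) = -20 - 138*(-4)*(-1)/8 = -20 - 69*1 = -20 - 69 = -89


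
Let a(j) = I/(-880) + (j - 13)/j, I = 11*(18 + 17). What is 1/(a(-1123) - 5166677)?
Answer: -17968/92834842021 ≈ -1.9355e-7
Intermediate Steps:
I = 385 (I = 11*35 = 385)
a(j) = -7/16 + (-13 + j)/j (a(j) = 385/(-880) + (j - 13)/j = 385*(-1/880) + (-13 + j)/j = -7/16 + (-13 + j)/j)
1/(a(-1123) - 5166677) = 1/((9/16 - 13/(-1123)) - 5166677) = 1/((9/16 - 13*(-1/1123)) - 5166677) = 1/((9/16 + 13/1123) - 5166677) = 1/(10315/17968 - 5166677) = 1/(-92834842021/17968) = -17968/92834842021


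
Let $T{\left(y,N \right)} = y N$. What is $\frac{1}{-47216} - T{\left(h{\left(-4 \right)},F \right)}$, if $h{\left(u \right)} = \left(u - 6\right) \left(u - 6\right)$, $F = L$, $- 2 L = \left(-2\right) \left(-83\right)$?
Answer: $\frac{391892799}{47216} \approx 8300.0$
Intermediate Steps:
$L = -83$ ($L = - \frac{\left(-2\right) \left(-83\right)}{2} = \left(- \frac{1}{2}\right) 166 = -83$)
$F = -83$
$h{\left(u \right)} = \left(-6 + u\right)^{2}$ ($h{\left(u \right)} = \left(-6 + u\right) \left(-6 + u\right) = \left(-6 + u\right)^{2}$)
$T{\left(y,N \right)} = N y$
$\frac{1}{-47216} - T{\left(h{\left(-4 \right)},F \right)} = \frac{1}{-47216} - - 83 \left(-6 - 4\right)^{2} = - \frac{1}{47216} - - 83 \left(-10\right)^{2} = - \frac{1}{47216} - \left(-83\right) 100 = - \frac{1}{47216} - -8300 = - \frac{1}{47216} + 8300 = \frac{391892799}{47216}$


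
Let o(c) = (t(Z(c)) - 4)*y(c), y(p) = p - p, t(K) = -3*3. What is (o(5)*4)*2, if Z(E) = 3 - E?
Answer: 0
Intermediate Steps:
t(K) = -9
y(p) = 0
o(c) = 0 (o(c) = (-9 - 4)*0 = -13*0 = 0)
(o(5)*4)*2 = (0*4)*2 = 0*2 = 0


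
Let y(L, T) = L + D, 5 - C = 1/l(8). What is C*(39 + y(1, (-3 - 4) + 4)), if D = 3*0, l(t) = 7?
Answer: 1360/7 ≈ 194.29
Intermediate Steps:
D = 0
C = 34/7 (C = 5 - 1/7 = 5 - 1*⅐ = 5 - ⅐ = 34/7 ≈ 4.8571)
y(L, T) = L (y(L, T) = L + 0 = L)
C*(39 + y(1, (-3 - 4) + 4)) = 34*(39 + 1)/7 = (34/7)*40 = 1360/7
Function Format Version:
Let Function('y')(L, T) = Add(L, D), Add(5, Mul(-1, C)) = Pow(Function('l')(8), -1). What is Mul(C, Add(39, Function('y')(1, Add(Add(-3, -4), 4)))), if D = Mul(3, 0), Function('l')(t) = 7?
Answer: Rational(1360, 7) ≈ 194.29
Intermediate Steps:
D = 0
C = Rational(34, 7) (C = Add(5, Mul(-1, Pow(7, -1))) = Add(5, Mul(-1, Rational(1, 7))) = Add(5, Rational(-1, 7)) = Rational(34, 7) ≈ 4.8571)
Function('y')(L, T) = L (Function('y')(L, T) = Add(L, 0) = L)
Mul(C, Add(39, Function('y')(1, Add(Add(-3, -4), 4)))) = Mul(Rational(34, 7), Add(39, 1)) = Mul(Rational(34, 7), 40) = Rational(1360, 7)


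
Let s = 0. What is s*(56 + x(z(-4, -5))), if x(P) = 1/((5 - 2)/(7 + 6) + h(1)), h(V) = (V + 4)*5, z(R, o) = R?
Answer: 0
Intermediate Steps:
h(V) = 20 + 5*V (h(V) = (4 + V)*5 = 20 + 5*V)
x(P) = 13/328 (x(P) = 1/((5 - 2)/(7 + 6) + (20 + 5*1)) = 1/(3/13 + (20 + 5)) = 1/(3*(1/13) + 25) = 1/(3/13 + 25) = 1/(328/13) = 13/328)
s*(56 + x(z(-4, -5))) = 0*(56 + 13/328) = 0*(18381/328) = 0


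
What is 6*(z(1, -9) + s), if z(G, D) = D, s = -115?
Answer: -744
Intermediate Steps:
6*(z(1, -9) + s) = 6*(-9 - 115) = 6*(-124) = -744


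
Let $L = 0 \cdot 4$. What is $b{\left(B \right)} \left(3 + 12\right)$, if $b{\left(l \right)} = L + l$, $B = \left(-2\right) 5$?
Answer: $-150$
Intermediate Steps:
$L = 0$
$B = -10$
$b{\left(l \right)} = l$ ($b{\left(l \right)} = 0 + l = l$)
$b{\left(B \right)} \left(3 + 12\right) = - 10 \left(3 + 12\right) = \left(-10\right) 15 = -150$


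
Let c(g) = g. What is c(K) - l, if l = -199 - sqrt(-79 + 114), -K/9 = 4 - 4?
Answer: 199 + sqrt(35) ≈ 204.92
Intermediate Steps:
K = 0 (K = -9*(4 - 4) = -9*0 = 0)
l = -199 - sqrt(35) ≈ -204.92
c(K) - l = 0 - (-199 - sqrt(35)) = 0 + (199 + sqrt(35)) = 199 + sqrt(35)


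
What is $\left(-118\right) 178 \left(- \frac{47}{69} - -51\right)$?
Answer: $- \frac{72925888}{69} \approx -1.0569 \cdot 10^{6}$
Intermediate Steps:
$\left(-118\right) 178 \left(- \frac{47}{69} - -51\right) = - 21004 \left(\left(-47\right) \frac{1}{69} + 51\right) = - 21004 \left(- \frac{47}{69} + 51\right) = \left(-21004\right) \frac{3472}{69} = - \frac{72925888}{69}$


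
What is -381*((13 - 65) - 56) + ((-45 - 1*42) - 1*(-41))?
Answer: 41102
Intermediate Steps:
-381*((13 - 65) - 56) + ((-45 - 1*42) - 1*(-41)) = -381*(-52 - 56) + ((-45 - 42) + 41) = -381*(-108) + (-87 + 41) = 41148 - 46 = 41102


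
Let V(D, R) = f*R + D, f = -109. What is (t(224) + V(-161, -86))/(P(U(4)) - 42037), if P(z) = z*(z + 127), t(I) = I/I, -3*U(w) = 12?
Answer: -9214/42529 ≈ -0.21665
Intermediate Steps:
U(w) = -4 (U(w) = -⅓*12 = -4)
t(I) = 1
P(z) = z*(127 + z)
V(D, R) = D - 109*R (V(D, R) = -109*R + D = D - 109*R)
(t(224) + V(-161, -86))/(P(U(4)) - 42037) = (1 + (-161 - 109*(-86)))/(-4*(127 - 4) - 42037) = (1 + (-161 + 9374))/(-4*123 - 42037) = (1 + 9213)/(-492 - 42037) = 9214/(-42529) = 9214*(-1/42529) = -9214/42529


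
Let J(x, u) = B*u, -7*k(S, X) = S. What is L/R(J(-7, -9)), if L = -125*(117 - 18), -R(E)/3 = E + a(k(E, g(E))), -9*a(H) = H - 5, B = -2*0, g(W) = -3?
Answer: 7425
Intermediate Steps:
B = 0
k(S, X) = -S/7
a(H) = 5/9 - H/9 (a(H) = -(H - 5)/9 = -(-5 + H)/9 = 5/9 - H/9)
J(x, u) = 0 (J(x, u) = 0*u = 0)
R(E) = -5/3 - 64*E/21 (R(E) = -3*(E + (5/9 - (-1)*E/63)) = -3*(E + (5/9 + E/63)) = -3*(5/9 + 64*E/63) = -5/3 - 64*E/21)
L = -12375 (L = -125*99 = -12375)
L/R(J(-7, -9)) = -12375/(-5/3 - 64/21*0) = -12375/(-5/3 + 0) = -12375/(-5/3) = -12375*(-⅗) = 7425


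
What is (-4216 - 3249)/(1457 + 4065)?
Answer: -7465/5522 ≈ -1.3519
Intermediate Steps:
(-4216 - 3249)/(1457 + 4065) = -7465/5522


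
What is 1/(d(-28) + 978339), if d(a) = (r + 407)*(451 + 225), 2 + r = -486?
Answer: 1/923583 ≈ 1.0827e-6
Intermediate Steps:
r = -488 (r = -2 - 486 = -488)
d(a) = -54756 (d(a) = (-488 + 407)*(451 + 225) = -81*676 = -54756)
1/(d(-28) + 978339) = 1/(-54756 + 978339) = 1/923583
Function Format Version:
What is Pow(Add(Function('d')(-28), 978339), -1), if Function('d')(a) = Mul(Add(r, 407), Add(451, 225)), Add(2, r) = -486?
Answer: Rational(1, 923583) ≈ 1.0827e-6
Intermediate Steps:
r = -488 (r = Add(-2, -486) = -488)
Function('d')(a) = -54756 (Function('d')(a) = Mul(Add(-488, 407), Add(451, 225)) = Mul(-81, 676) = -54756)
Pow(Add(Function('d')(-28), 978339), -1) = Pow(Add(-54756, 978339), -1) = Pow(923583, -1) = Rational(1, 923583)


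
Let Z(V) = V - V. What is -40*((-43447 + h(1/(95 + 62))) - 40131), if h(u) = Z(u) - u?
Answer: 524869880/157 ≈ 3.3431e+6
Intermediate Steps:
Z(V) = 0
h(u) = -u (h(u) = 0 - u = -u)
-40*((-43447 + h(1/(95 + 62))) - 40131) = -40*((-43447 - 1/(95 + 62)) - 40131) = -40*((-43447 - 1/157) - 40131) = -40*(-6821180/157 - 40131) = -40*(-13121747/157) = 524869880/157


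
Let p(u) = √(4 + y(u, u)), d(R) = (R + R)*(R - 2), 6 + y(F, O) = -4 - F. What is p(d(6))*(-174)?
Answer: -522*I*√6 ≈ -1278.6*I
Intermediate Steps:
y(F, O) = -10 - F (y(F, O) = -6 + (-4 - F) = -10 - F)
d(R) = 2*R*(-2 + R) (d(R) = (2*R)*(-2 + R) = 2*R*(-2 + R))
p(u) = √(-6 - u) (p(u) = √(4 + (-10 - u)) = √(-6 - u))
p(d(6))*(-174) = √(-6 - 2*6*(-2 + 6))*(-174) = √(-6 - 2*6*4)*(-174) = √(-6 - 1*48)*(-174) = √(-6 - 48)*(-174) = √(-54)*(-174) = (3*I*√6)*(-174) = -522*I*√6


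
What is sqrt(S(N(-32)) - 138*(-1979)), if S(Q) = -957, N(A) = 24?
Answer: sqrt(272145) ≈ 521.67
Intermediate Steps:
sqrt(S(N(-32)) - 138*(-1979)) = sqrt(-957 - 138*(-1979)) = sqrt(-957 + 273102) = sqrt(272145)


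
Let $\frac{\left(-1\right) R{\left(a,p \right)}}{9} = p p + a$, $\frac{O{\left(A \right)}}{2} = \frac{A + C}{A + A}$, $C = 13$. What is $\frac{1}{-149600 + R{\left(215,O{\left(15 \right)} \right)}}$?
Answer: $- \frac{25}{3789159} \approx -6.5978 \cdot 10^{-6}$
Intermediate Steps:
$O{\left(A \right)} = \frac{13 + A}{A}$ ($O{\left(A \right)} = 2 \frac{A + 13}{A + A} = 2 \frac{13 + A}{2 A} = \frac{13 + A}{A}$)
$R{\left(a,p \right)} = - 9 a - 9 p^{2}$ ($R{\left(a,p \right)} = - 9 \left(p p + a\right) = - 9 \left(p^{2} + a\right) = - 9 \left(a + p^{2}\right) = - 9 a - 9 p^{2}$)
$\frac{1}{-149600 + R{\left(215,O{\left(15 \right)} \right)}} = \frac{1}{-149600 - \left(1935 + 9 \left(\frac{13 + 15}{15}\right)^{2}\right)} = \frac{1}{-149600 - \left(1935 + 9 \left(\frac{1}{15} \cdot 28\right)^{2}\right)} = \frac{1}{-149600 - \left(1935 + 9 \left(\frac{28}{15}\right)^{2}\right)} = \frac{1}{-149600 - \frac{49159}{25}} = \frac{1}{- \frac{3789159}{25}} = - \frac{25}{3789159}$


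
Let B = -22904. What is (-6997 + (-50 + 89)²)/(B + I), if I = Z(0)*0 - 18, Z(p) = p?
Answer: 2738/11461 ≈ 0.23890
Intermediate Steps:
I = -18 (I = 0*0 - 18 = 0 - 18 = -18)
(-6997 + (-50 + 89)²)/(B + I) = (-6997 + (-50 + 89)²)/(-22904 - 18) = (-6997 + 39²)/(-22922) = (-6997 + 1521)*(-1/22922) = -5476*(-1/22922) = 2738/11461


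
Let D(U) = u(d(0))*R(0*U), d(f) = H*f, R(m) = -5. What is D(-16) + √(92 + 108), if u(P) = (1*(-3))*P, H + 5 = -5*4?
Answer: 10*√2 ≈ 14.142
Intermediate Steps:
H = -25 (H = -5 - 5*4 = -5 - 20 = -25)
d(f) = -25*f
u(P) = -3*P
D(U) = 0 (D(U) = -(-75)*0*(-5) = -3*0*(-5) = 0*(-5) = 0)
D(-16) + √(92 + 108) = 0 + √(92 + 108) = 0 + √200 = 0 + 10*√2 = 10*√2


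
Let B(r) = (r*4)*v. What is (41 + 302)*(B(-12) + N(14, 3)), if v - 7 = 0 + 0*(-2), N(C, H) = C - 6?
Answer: -112504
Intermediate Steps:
N(C, H) = -6 + C
v = 7 (v = 7 + (0 + 0*(-2)) = 7 + (0 + 0) = 7 + 0 = 7)
B(r) = 28*r (B(r) = (r*4)*7 = (4*r)*7 = 28*r)
(41 + 302)*(B(-12) + N(14, 3)) = (41 + 302)*(28*(-12) + (-6 + 14)) = 343*(-336 + 8) = 343*(-328) = -112504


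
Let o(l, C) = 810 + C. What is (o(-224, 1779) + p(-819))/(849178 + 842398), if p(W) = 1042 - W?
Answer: 2225/845788 ≈ 0.0026307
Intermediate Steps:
(o(-224, 1779) + p(-819))/(849178 + 842398) = ((810 + 1779) + (1042 - 1*(-819)))/(849178 + 842398) = (2589 + (1042 + 819))/1691576 = (2589 + 1861)*(1/1691576) = 4450*(1/1691576) = 2225/845788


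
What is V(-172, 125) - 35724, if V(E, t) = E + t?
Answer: -35771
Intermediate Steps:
V(-172, 125) - 35724 = (-172 + 125) - 35724 = -47 - 35724 = -35771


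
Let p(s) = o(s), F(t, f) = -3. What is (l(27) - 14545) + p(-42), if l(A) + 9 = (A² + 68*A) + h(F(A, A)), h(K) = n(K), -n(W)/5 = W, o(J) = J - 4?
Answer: -12020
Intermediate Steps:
o(J) = -4 + J
n(W) = -5*W
h(K) = -5*K
p(s) = -4 + s
l(A) = 6 + A² + 68*A (l(A) = -9 + ((A² + 68*A) - 5*(-3)) = -9 + ((A² + 68*A) + 15) = -9 + (15 + A² + 68*A) = 6 + A² + 68*A)
(l(27) - 14545) + p(-42) = ((6 + 27² + 68*27) - 14545) + (-4 - 42) = ((6 + 729 + 1836) - 14545) - 46 = (2571 - 14545) - 46 = -11974 - 46 = -12020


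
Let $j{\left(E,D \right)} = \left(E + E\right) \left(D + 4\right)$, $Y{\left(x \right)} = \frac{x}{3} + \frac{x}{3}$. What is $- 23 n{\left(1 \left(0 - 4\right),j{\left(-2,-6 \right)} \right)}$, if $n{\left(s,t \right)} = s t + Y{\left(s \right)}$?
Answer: $\frac{2392}{3} \approx 797.33$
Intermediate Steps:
$Y{\left(x \right)} = \frac{2 x}{3}$ ($Y{\left(x \right)} = x \frac{1}{3} + x \frac{1}{3} = \frac{x}{3} + \frac{x}{3} = \frac{2 x}{3}$)
$j{\left(E,D \right)} = 2 E \left(4 + D\right)$
$n{\left(s,t \right)} = \frac{2 s}{3} + s t$ ($n{\left(s,t \right)} = s t + \frac{2 s}{3} = \frac{2 s}{3} + s t$)
$- 23 n{\left(1 \left(0 - 4\right),j{\left(-2,-6 \right)} \right)} = - 23 \frac{1 \left(0 - 4\right) \left(2 + 3 \cdot 2 \left(-2\right) \left(4 - 6\right)\right)}{3} = - 23 \frac{1 \left(-4\right) \left(2 + 3 \cdot 2 \left(-2\right) \left(-2\right)\right)}{3} = - 23 \cdot \frac{1}{3} \left(-4\right) \left(2 + 3 \cdot 8\right) = - 23 \cdot \frac{1}{3} \left(-4\right) \left(2 + 24\right) = - 23 \cdot \frac{1}{3} \left(-4\right) 26 = \left(-23\right) \left(- \frac{104}{3}\right) = \frac{2392}{3}$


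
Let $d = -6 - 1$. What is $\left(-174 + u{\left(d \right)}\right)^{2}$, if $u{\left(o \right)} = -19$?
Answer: $37249$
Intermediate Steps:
$d = -7$
$\left(-174 + u{\left(d \right)}\right)^{2} = \left(-174 - 19\right)^{2} = \left(-193\right)^{2} = 37249$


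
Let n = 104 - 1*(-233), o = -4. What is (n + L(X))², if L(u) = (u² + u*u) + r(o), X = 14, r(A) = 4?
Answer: 537289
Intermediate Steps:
n = 337 (n = 104 + 233 = 337)
L(u) = 4 + 2*u² (L(u) = (u² + u*u) + 4 = (u² + u²) + 4 = 2*u² + 4 = 4 + 2*u²)
(n + L(X))² = (337 + (4 + 2*14²))² = (337 + (4 + 2*196))² = (337 + (4 + 392))² = (337 + 396)² = 733² = 537289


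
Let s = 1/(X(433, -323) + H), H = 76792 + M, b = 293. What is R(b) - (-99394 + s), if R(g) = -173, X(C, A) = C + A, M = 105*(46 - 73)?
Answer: 7349001806/74067 ≈ 99221.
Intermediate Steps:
M = -2835 (M = 105*(-27) = -2835)
X(C, A) = A + C
H = 73957 (H = 76792 - 2835 = 73957)
s = 1/74067 (s = 1/((-323 + 433) + 73957) = 1/(110 + 73957) = 1/74067 ≈ 1.3501e-5)
R(b) - (-99394 + s) = -173 - (-99394 + 1/74067) = -173 - 1*(-7361815397/74067) = -173 + 7361815397/74067 = 7349001806/74067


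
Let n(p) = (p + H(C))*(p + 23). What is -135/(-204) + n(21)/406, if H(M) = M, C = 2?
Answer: 43543/13804 ≈ 3.1544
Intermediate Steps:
n(p) = (2 + p)*(23 + p) (n(p) = (p + 2)*(p + 23) = (2 + p)*(23 + p))
-135/(-204) + n(21)/406 = -135/(-204) + (46 + 21**2 + 25*21)/406 = -135*(-1/204) + (46 + 441 + 525)*(1/406) = 45/68 + 1012*(1/406) = 45/68 + 506/203 = 43543/13804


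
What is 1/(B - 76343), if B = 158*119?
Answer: -1/57541 ≈ -1.7379e-5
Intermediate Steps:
B = 18802
1/(B - 76343) = 1/(18802 - 76343) = 1/(-57541) = -1/57541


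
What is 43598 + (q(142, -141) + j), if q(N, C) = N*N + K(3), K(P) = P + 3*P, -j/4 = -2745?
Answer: 74754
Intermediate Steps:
j = 10980 (j = -4*(-2745) = 10980)
K(P) = 4*P
q(N, C) = 12 + N**2 (q(N, C) = N*N + 4*3 = N**2 + 12 = 12 + N**2)
43598 + (q(142, -141) + j) = 43598 + ((12 + 142**2) + 10980) = 43598 + ((12 + 20164) + 10980) = 43598 + (20176 + 10980) = 43598 + 31156 = 74754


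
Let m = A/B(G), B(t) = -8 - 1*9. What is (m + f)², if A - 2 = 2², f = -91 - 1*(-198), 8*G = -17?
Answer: 3286969/289 ≈ 11374.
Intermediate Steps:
G = -17/8 (G = (⅛)*(-17) = -17/8 ≈ -2.1250)
B(t) = -17 (B(t) = -8 - 9 = -17)
f = 107 (f = -91 + 198 = 107)
A = 6 (A = 2 + 2² = 2 + 4 = 6)
m = -6/17 (m = 6/(-17) = 6*(-1/17) = -6/17 ≈ -0.35294)
(m + f)² = (-6/17 + 107)² = (1813/17)² = 3286969/289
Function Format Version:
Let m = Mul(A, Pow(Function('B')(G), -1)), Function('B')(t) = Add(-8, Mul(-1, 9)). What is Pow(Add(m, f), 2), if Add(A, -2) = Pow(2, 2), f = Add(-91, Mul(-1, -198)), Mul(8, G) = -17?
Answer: Rational(3286969, 289) ≈ 11374.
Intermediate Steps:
G = Rational(-17, 8) (G = Mul(Rational(1, 8), -17) = Rational(-17, 8) ≈ -2.1250)
Function('B')(t) = -17 (Function('B')(t) = Add(-8, -9) = -17)
f = 107 (f = Add(-91, 198) = 107)
A = 6 (A = Add(2, Pow(2, 2)) = Add(2, 4) = 6)
m = Rational(-6, 17) (m = Mul(6, Pow(-17, -1)) = Mul(6, Rational(-1, 17)) = Rational(-6, 17) ≈ -0.35294)
Pow(Add(m, f), 2) = Pow(Add(Rational(-6, 17), 107), 2) = Pow(Rational(1813, 17), 2) = Rational(3286969, 289)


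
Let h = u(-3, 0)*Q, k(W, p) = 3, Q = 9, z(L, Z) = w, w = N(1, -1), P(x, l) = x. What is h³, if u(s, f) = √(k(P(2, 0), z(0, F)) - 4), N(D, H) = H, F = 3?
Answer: -729*I ≈ -729.0*I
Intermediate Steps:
w = -1
z(L, Z) = -1
u(s, f) = I (u(s, f) = √(3 - 4) = √(-1) = I)
h = 9*I (h = I*9 = 9*I ≈ 9.0*I)
h³ = (9*I)³ = -729*I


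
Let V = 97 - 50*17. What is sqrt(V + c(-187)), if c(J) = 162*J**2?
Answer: 5*sqrt(226569) ≈ 2380.0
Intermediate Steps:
V = -753 (V = 97 - 850 = -753)
sqrt(V + c(-187)) = sqrt(-753 + 162*(-187)**2) = sqrt(-753 + 162*34969) = sqrt(-753 + 5664978) = sqrt(5664225) = 5*sqrt(226569)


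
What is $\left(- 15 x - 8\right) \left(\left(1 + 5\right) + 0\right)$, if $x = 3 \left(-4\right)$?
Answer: $1032$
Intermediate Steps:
$x = -12$
$\left(- 15 x - 8\right) \left(\left(1 + 5\right) + 0\right) = \left(\left(-15\right) \left(-12\right) - 8\right) \left(\left(1 + 5\right) + 0\right) = \left(180 - 8\right) \left(6 + 0\right) = 172 \cdot 6 = 1032$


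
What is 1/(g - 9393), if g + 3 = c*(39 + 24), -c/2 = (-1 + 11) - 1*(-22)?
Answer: -1/13428 ≈ -7.4471e-5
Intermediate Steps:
c = -64 (c = -2*((-1 + 11) - 1*(-22)) = -2*(10 + 22) = -2*32 = -64)
g = -4035 (g = -3 - 64*(39 + 24) = -3 - 64*63 = -3 - 4032 = -4035)
1/(g - 9393) = 1/(-4035 - 9393) = 1/(-13428) = -1/13428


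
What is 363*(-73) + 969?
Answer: -25530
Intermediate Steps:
363*(-73) + 969 = -26499 + 969 = -25530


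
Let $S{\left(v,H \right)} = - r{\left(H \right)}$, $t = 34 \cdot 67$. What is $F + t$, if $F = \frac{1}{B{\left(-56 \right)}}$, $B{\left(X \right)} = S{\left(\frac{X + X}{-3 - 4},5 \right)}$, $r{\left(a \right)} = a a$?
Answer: $\frac{56949}{25} \approx 2278.0$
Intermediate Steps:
$r{\left(a \right)} = a^{2}$
$t = 2278$
$S{\left(v,H \right)} = - H^{2}$
$B{\left(X \right)} = -25$ ($B{\left(X \right)} = - 5^{2} = \left(-1\right) 25 = -25$)
$F = - \frac{1}{25}$ ($F = \frac{1}{-25} = - \frac{1}{25} \approx -0.04$)
$F + t = - \frac{1}{25} + 2278 = \frac{56949}{25}$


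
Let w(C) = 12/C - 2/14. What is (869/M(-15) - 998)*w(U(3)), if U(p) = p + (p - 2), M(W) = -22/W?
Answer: -8110/7 ≈ -1158.6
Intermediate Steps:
U(p) = -2 + 2*p (U(p) = p + (-2 + p) = -2 + 2*p)
w(C) = -⅐ + 12/C (w(C) = 12/C - 2*1/14 = 12/C - ⅐ = -⅐ + 12/C)
(869/M(-15) - 998)*w(U(3)) = (869/((-22/(-15))) - 998)*((84 - (-2 + 2*3))/(7*(-2 + 2*3))) = (869/((-22*(-1/15))) - 998)*((84 - (-2 + 6))/(7*(-2 + 6))) = (869/(22/15) - 998)*((⅐)*(84 - 1*4)/4) = (869*(15/22) - 998)*((⅐)*(¼)*(84 - 4)) = (1185/2 - 998)*((⅐)*(¼)*80) = -811/2*20/7 = -8110/7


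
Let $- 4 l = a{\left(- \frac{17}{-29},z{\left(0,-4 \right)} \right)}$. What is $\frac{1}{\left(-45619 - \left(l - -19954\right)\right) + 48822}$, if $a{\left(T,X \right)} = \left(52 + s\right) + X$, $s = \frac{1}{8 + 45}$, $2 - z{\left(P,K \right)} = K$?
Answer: $- \frac{212}{3548137} \approx -5.975 \cdot 10^{-5}$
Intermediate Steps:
$z{\left(P,K \right)} = 2 - K$
$s = \frac{1}{53} \approx 0.018868$
$a{\left(T,X \right)} = \frac{2757}{53} + X$ ($a{\left(T,X \right)} = \left(52 + \frac{1}{53}\right) + X = \frac{2757}{53} + X$)
$l = - \frac{3075}{212}$ ($l = - \frac{\frac{2757}{53} + \left(2 - -4\right)}{4} = - \frac{\frac{2757}{53} + \left(2 + 4\right)}{4} = - \frac{\frac{2757}{53} + 6}{4} = \left(- \frac{1}{4}\right) \frac{3075}{53} = - \frac{3075}{212} \approx -14.505$)
$\frac{1}{\left(-45619 - \left(l - -19954\right)\right) + 48822} = \frac{1}{\left(-45619 - \left(- \frac{3075}{212} - -19954\right)\right) + 48822} = \frac{1}{\left(-45619 - \left(- \frac{3075}{212} + 19954\right)\right) + 48822} = \frac{1}{\left(-45619 - \frac{4227173}{212}\right) + 48822} = \frac{1}{- \frac{13898401}{212} + 48822} = \frac{1}{- \frac{3548137}{212}} = - \frac{212}{3548137}$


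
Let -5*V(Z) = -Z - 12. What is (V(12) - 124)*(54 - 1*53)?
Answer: -596/5 ≈ -119.20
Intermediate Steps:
V(Z) = 12/5 + Z/5 (V(Z) = -(-Z - 12)/5 = -(-12 - Z)/5 = 12/5 + Z/5)
(V(12) - 124)*(54 - 1*53) = ((12/5 + (⅕)*12) - 124)*(54 - 1*53) = ((12/5 + 12/5) - 124)*(54 - 53) = (24/5 - 124)*1 = -596/5*1 = -596/5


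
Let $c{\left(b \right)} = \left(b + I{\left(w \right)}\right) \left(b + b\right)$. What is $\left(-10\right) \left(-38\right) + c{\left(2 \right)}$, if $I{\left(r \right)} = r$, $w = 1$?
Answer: $392$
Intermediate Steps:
$c{\left(b \right)} = 2 b \left(1 + b\right)$ ($c{\left(b \right)} = \left(b + 1\right) \left(b + b\right) = \left(1 + b\right) 2 b = 2 b \left(1 + b\right)$)
$\left(-10\right) \left(-38\right) + c{\left(2 \right)} = \left(-10\right) \left(-38\right) + 2 \cdot 2 \left(1 + 2\right) = 380 + 2 \cdot 2 \cdot 3 = 380 + 12 = 392$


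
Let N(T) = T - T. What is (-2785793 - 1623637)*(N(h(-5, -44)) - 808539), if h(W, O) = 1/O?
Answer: 3565196122770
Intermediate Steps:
N(T) = 0
(-2785793 - 1623637)*(N(h(-5, -44)) - 808539) = (-2785793 - 1623637)*(0 - 808539) = -4409430*(-808539) = 3565196122770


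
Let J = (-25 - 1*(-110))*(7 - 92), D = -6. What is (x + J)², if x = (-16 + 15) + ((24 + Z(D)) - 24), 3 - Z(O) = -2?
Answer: 52142841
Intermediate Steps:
Z(O) = 5 (Z(O) = 3 - 1*(-2) = 3 + 2 = 5)
x = 4 (x = (-16 + 15) + ((24 + 5) - 24) = -1 + (29 - 24) = -1 + 5 = 4)
J = -7225 (J = (-25 + 110)*(-85) = 85*(-85) = -7225)
(x + J)² = (4 - 7225)² = (-7221)² = 52142841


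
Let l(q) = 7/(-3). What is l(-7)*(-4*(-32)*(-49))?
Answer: 43904/3 ≈ 14635.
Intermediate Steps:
l(q) = -7/3 (l(q) = 7*(-1/3) = -7/3)
l(-7)*(-4*(-32)*(-49)) = -7*(-4*(-32))*(-49)/3 = -896*(-49)/3 = -7/3*(-6272) = 43904/3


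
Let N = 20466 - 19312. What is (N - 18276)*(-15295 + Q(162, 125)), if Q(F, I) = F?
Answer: 259107226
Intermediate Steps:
N = 1154
(N - 18276)*(-15295 + Q(162, 125)) = (1154 - 18276)*(-15295 + 162) = -17122*(-15133) = 259107226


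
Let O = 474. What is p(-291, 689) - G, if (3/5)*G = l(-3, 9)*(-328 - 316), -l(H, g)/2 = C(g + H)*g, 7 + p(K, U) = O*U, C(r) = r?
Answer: 210659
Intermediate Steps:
p(K, U) = -7 + 474*U
l(H, g) = -2*g*(H + g) (l(H, g) = -2*(g + H)*g = -2*(H + g)*g = -2*g*(H + g))
G = 115920 (G = 5*((-2*9*(-3 + 9))*(-328 - 316))/3 = 5*(-2*9*6*(-644))/3 = 5*(-108*(-644))/3 = (5/3)*69552 = 115920)
p(-291, 689) - G = (-7 + 474*689) - 1*115920 = (-7 + 326586) - 115920 = 326579 - 115920 = 210659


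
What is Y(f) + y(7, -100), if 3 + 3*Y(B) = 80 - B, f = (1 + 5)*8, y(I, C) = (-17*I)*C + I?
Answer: 35750/3 ≈ 11917.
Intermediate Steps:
y(I, C) = I - 17*C*I (y(I, C) = -17*C*I + I = I - 17*C*I)
f = 48 (f = 6*8 = 48)
Y(B) = 77/3 - B/3 (Y(B) = -1 + (80 - B)/3 = -1 + (80/3 - B/3) = 77/3 - B/3)
Y(f) + y(7, -100) = (77/3 - ⅓*48) + 7*(1 - 17*(-100)) = (77/3 - 16) + 7*(1 + 1700) = 29/3 + 7*1701 = 29/3 + 11907 = 35750/3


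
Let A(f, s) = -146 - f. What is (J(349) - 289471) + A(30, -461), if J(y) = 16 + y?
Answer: -289282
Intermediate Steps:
(J(349) - 289471) + A(30, -461) = ((16 + 349) - 289471) + (-146 - 1*30) = (365 - 289471) + (-146 - 30) = -289106 - 176 = -289282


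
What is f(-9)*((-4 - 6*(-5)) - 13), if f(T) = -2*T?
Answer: 234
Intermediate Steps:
f(-9)*((-4 - 6*(-5)) - 13) = (-2*(-9))*((-4 - 6*(-5)) - 13) = 18*((-4 + 30) - 13) = 18*(26 - 13) = 18*13 = 234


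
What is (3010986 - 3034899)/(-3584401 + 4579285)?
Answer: -7971/331628 ≈ -0.024036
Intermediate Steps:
(3010986 - 3034899)/(-3584401 + 4579285) = -23913/994884 = -23913*1/994884 = -7971/331628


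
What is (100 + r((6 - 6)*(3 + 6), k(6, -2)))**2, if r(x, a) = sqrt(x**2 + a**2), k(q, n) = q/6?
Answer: 10201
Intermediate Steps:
k(q, n) = q/6 (k(q, n) = q*(1/6) = q/6)
r(x, a) = sqrt(a**2 + x**2)
(100 + r((6 - 6)*(3 + 6), k(6, -2)))**2 = (100 + sqrt(((1/6)*6)**2 + ((6 - 6)*(3 + 6))**2))**2 = (100 + sqrt(1**2 + (0*9)**2))**2 = (100 + sqrt(1 + 0**2))**2 = (100 + sqrt(1 + 0))**2 = (100 + sqrt(1))**2 = (100 + 1)**2 = 101**2 = 10201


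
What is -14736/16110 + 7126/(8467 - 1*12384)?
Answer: -28753462/10517145 ≈ -2.7340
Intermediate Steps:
-14736/16110 + 7126/(8467 - 1*12384) = -14736*1/16110 + 7126/(8467 - 12384) = -2456/2685 + 7126/(-3917) = -2456/2685 + 7126*(-1/3917) = -2456/2685 - 7126/3917 = -28753462/10517145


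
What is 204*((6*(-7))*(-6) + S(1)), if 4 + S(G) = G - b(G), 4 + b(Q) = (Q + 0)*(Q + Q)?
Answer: 51204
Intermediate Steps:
b(Q) = -4 + 2*Q² (b(Q) = -4 + (Q + 0)*(Q + Q) = -4 + Q*(2*Q) = -4 + 2*Q²)
S(G) = G - 2*G² (S(G) = -4 + (G - (-4 + 2*G²)) = -4 + (G + (4 - 2*G²)) = -4 + (4 + G - 2*G²) = G - 2*G²)
204*((6*(-7))*(-6) + S(1)) = 204*((6*(-7))*(-6) + 1*(1 - 2*1)) = 204*(-42*(-6) + 1*(1 - 2)) = 204*(252 + 1*(-1)) = 204*(252 - 1) = 204*251 = 51204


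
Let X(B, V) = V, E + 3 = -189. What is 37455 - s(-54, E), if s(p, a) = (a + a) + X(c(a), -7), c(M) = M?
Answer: 37846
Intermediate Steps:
E = -192 (E = -3 - 189 = -192)
s(p, a) = -7 + 2*a (s(p, a) = (a + a) - 7 = 2*a - 7 = -7 + 2*a)
37455 - s(-54, E) = 37455 - (-7 + 2*(-192)) = 37455 - (-7 - 384) = 37455 - 1*(-391) = 37455 + 391 = 37846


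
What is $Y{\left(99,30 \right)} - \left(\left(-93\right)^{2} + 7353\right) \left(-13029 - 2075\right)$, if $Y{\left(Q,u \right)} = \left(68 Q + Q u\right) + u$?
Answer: $241703940$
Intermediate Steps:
$Y{\left(Q,u \right)} = u + 68 Q + Q u$
$Y{\left(99,30 \right)} - \left(\left(-93\right)^{2} + 7353\right) \left(-13029 - 2075\right) = \left(30 + 68 \cdot 99 + 99 \cdot 30\right) - \left(\left(-93\right)^{2} + 7353\right) \left(-13029 - 2075\right) = \left(30 + 6732 + 2970\right) - \left(8649 + 7353\right) \left(-15104\right) = 9732 - 16002 \left(-15104\right) = 9732 - -241694208 = 9732 + 241694208 = 241703940$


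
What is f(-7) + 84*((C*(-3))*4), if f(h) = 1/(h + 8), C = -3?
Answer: 3025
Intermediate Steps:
f(h) = 1/(8 + h)
f(-7) + 84*((C*(-3))*4) = 1/(8 - 7) + 84*(-3*(-3)*4) = 1/1 + 84*(9*4) = 1 + 84*36 = 1 + 3024 = 3025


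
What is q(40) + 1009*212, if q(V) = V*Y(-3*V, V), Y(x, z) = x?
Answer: 209108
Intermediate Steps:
q(V) = -3*V² (q(V) = V*(-3*V) = -3*V²)
q(40) + 1009*212 = -3*40² + 1009*212 = -3*1600 + 213908 = -4800 + 213908 = 209108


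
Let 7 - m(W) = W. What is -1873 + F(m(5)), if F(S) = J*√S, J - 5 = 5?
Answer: -1873 + 10*√2 ≈ -1858.9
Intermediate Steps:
J = 10 (J = 5 + 5 = 10)
m(W) = 7 - W
F(S) = 10*√S
-1873 + F(m(5)) = -1873 + 10*√(7 - 1*5) = -1873 + 10*√(7 - 5) = -1873 + 10*√2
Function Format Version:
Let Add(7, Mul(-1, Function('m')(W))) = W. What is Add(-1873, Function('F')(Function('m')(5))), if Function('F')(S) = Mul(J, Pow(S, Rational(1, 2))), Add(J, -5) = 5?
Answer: Add(-1873, Mul(10, Pow(2, Rational(1, 2)))) ≈ -1858.9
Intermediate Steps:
J = 10 (J = Add(5, 5) = 10)
Function('m')(W) = Add(7, Mul(-1, W))
Function('F')(S) = Mul(10, Pow(S, Rational(1, 2)))
Add(-1873, Function('F')(Function('m')(5))) = Add(-1873, Mul(10, Pow(Add(7, Mul(-1, 5)), Rational(1, 2)))) = Add(-1873, Mul(10, Pow(Add(7, -5), Rational(1, 2)))) = Add(-1873, Mul(10, Pow(2, Rational(1, 2))))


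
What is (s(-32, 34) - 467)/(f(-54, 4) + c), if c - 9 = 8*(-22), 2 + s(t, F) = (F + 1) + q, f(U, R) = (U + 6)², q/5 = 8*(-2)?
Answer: -514/2137 ≈ -0.24052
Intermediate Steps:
q = -80 (q = 5*(8*(-2)) = 5*(-16) = -80)
f(U, R) = (6 + U)²
s(t, F) = -81 + F (s(t, F) = -2 + ((F + 1) - 80) = -2 + ((1 + F) - 80) = -2 + (-79 + F) = -81 + F)
c = -167 (c = 9 + 8*(-22) = 9 - 176 = -167)
(s(-32, 34) - 467)/(f(-54, 4) + c) = ((-81 + 34) - 467)/((6 - 54)² - 167) = (-47 - 467)/((-48)² - 167) = -514/(2304 - 167) = -514/2137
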